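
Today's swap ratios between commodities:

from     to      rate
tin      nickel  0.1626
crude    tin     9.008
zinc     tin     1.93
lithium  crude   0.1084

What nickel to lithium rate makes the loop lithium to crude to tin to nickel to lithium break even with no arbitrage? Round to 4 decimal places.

6.2983

Known legs of the cycle: 0.1084 × 9.008 × 0.1626 = 0.15877356672
For no arbitrage the full-cycle product must be 1, so the missing rate is 1 / 0.15877356672 ≈ 6.298278.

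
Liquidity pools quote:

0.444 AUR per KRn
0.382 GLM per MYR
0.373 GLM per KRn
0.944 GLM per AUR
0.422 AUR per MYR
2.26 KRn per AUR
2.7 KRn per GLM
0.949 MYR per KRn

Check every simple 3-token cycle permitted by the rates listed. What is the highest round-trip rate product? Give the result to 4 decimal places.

1.1317

GLM→KRn→AUR→GLM: 2.7 × 0.444 × 0.944 = 1.13167
GLM→KRn→MYR→GLM: 2.7 × 0.949 × 0.382 = 0.97880
KRn→MYR→AUR→KRn: 0.949 × 0.422 × 2.26 = 0.90508
Maximum is GLM→KRn→AUR→GLM at 1.1317; arbitrage exists.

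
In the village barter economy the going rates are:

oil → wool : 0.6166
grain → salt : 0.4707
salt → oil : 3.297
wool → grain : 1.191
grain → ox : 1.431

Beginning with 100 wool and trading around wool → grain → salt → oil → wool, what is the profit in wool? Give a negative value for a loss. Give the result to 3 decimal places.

100 wool × 1.191 = 119.1 grain
119.1 grain × 0.4707 = 56.06037 salt
56.06037 salt × 3.297 = 184.83103989 oil
184.83103989 oil × 0.6166 = 113.966819196174 wool
Net change: 113.966819196174 − 100 = 13.966819196174 wool

13.967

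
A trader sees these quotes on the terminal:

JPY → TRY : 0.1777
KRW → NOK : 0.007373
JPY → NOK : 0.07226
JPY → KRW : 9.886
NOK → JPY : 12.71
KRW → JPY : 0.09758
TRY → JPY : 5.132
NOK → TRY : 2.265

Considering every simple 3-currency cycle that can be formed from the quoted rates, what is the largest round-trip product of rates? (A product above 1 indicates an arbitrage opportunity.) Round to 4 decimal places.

KRW→NOK→JPY→KRW: 0.007373 × 12.71 × 9.886 = 0.92643
TRY→JPY→NOK→TRY: 5.132 × 0.07226 × 2.265 = 0.83995
Maximum is KRW→NOK→JPY→KRW at 0.9264; no arbitrage — every cycle loses value.

0.9264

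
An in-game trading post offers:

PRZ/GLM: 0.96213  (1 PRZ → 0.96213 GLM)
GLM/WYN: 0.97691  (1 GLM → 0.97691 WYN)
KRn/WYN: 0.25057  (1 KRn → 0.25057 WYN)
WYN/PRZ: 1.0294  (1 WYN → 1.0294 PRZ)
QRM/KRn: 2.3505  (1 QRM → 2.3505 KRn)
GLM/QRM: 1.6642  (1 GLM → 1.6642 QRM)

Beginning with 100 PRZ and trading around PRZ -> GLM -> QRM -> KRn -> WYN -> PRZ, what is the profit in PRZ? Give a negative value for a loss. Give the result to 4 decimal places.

100 PRZ × 0.96213 = 96.213 GLM
96.213 GLM × 1.6642 = 160.1176746 QRM
160.1176746 QRM × 2.3505 = 376.3565941473 KRn
376.3565941473 KRn × 0.25057 = 94.303671795488961 WYN
94.303671795488961 WYN × 1.0294 = 97.0761997462763364534 PRZ
Net change: 97.0761997462763364534 − 100 = -2.9238002537236635466 PRZ

-2.9238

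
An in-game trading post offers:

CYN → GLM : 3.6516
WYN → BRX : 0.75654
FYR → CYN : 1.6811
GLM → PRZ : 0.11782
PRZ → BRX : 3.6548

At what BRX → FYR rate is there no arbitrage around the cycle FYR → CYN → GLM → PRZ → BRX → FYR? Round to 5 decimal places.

0.37830

Known legs of the cycle: 1.6811 × 3.6516 × 0.11782 × 3.6548 = 2.64337866963983136
For no arbitrage the full-cycle product must be 1, so the missing rate is 1 / 2.64337866963983136 ≈ 0.3783037.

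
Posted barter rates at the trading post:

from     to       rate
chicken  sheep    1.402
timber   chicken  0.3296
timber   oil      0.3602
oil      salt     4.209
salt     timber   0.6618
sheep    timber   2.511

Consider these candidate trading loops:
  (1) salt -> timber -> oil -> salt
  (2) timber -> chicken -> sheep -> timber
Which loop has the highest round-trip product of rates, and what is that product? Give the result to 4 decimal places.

(1) 0.6618 × 0.3602 × 4.209 = 1.00334
(2) 0.3296 × 1.402 × 2.511 = 1.16033
Highest is cycle (2) at 1.1603 (>1, arbitrage).

1.1603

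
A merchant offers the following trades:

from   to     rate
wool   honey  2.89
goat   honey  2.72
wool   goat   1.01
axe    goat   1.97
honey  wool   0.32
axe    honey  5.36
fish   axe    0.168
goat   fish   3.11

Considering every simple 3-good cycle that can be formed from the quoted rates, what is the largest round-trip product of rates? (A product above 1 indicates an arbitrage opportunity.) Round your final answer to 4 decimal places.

goat→fish→axe→goat: 3.11 × 0.168 × 1.97 = 1.02929
goat→honey→wool→goat: 2.72 × 0.32 × 1.01 = 0.87910
Maximum is goat→fish→axe→goat at 1.0293; arbitrage exists.

1.0293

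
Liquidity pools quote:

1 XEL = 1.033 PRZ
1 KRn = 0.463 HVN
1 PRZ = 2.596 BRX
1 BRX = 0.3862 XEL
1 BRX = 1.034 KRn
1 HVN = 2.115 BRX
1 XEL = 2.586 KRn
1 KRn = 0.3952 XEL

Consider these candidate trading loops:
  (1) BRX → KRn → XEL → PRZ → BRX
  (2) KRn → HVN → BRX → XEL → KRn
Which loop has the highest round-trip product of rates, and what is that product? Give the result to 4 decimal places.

(1) 1.034 × 0.3952 × 1.033 × 2.596 = 1.09583
(2) 0.463 × 2.115 × 0.3862 × 2.586 = 0.97798
Highest is cycle (1) at 1.0958 (>1, arbitrage).

1.0958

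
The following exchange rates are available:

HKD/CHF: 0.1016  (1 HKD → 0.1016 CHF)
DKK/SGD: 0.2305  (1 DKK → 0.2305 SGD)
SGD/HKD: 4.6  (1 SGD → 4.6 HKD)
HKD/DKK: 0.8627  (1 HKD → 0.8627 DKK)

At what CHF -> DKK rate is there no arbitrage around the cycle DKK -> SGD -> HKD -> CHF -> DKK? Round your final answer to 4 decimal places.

Known legs of the cycle: 0.2305 × 4.6 × 0.1016 = 0.10772648
For no arbitrage the full-cycle product must be 1, so the missing rate is 1 / 0.10772648 ≈ 9.282769.

9.2828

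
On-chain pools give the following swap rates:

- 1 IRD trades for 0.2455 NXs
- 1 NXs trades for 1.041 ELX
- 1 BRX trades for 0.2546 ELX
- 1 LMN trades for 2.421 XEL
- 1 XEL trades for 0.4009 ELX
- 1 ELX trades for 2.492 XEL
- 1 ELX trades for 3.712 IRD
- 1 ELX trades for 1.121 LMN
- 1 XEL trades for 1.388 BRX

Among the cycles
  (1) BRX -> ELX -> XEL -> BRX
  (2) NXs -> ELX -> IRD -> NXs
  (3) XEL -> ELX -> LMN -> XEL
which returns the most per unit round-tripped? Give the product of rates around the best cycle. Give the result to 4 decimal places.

(1) 0.2546 × 2.492 × 1.388 = 0.88063
(2) 1.041 × 3.712 × 0.2455 = 0.94866
(3) 0.4009 × 1.121 × 2.421 = 1.08802
Highest is cycle (3) at 1.0880 (>1, arbitrage).

1.0880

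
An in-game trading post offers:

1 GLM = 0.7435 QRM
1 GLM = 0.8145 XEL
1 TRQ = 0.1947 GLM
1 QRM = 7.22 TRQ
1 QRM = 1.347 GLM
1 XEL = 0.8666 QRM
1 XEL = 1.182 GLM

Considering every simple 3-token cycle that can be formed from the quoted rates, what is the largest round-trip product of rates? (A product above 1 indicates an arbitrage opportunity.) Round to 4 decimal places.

GLM→QRM→TRQ→GLM: 0.7435 × 7.22 × 0.1947 = 1.04516
GLM→XEL→QRM→GLM: 0.8145 × 0.8666 × 1.347 = 0.95077
Maximum is GLM→QRM→TRQ→GLM at 1.0452; arbitrage exists.

1.0452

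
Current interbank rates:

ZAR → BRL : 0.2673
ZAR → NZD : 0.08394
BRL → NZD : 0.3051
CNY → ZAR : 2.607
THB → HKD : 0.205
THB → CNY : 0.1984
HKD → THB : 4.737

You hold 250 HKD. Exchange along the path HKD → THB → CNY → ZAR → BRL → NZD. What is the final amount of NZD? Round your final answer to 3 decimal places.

250 HKD × 4.737 = 1184.25 THB
1184.25 THB × 0.1984 = 234.9552 CNY
234.9552 CNY × 2.607 = 612.5282064 ZAR
612.5282064 ZAR × 0.2673 = 163.72878957072 BRL
163.72878957072 BRL × 0.3051 = 49.953653698026672 NZD

49.954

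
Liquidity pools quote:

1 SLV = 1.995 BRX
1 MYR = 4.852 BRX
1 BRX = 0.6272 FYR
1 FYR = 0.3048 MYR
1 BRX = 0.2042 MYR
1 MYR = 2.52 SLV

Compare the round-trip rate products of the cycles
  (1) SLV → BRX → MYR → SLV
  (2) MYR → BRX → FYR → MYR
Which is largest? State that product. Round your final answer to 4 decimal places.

(1) 1.995 × 0.2042 × 2.52 = 1.02660
(2) 4.852 × 0.6272 × 0.3048 = 0.92756
Highest is cycle (1) at 1.0266 (>1, arbitrage).

1.0266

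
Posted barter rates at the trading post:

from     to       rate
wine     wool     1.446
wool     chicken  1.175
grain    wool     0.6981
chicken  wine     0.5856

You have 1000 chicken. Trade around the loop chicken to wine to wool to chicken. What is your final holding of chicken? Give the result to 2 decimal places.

994.96

1000 chicken × 0.5856 = 585.6 wine
585.6 wine × 1.446 = 846.7776 wool
846.7776 wool × 1.175 = 994.96368 chicken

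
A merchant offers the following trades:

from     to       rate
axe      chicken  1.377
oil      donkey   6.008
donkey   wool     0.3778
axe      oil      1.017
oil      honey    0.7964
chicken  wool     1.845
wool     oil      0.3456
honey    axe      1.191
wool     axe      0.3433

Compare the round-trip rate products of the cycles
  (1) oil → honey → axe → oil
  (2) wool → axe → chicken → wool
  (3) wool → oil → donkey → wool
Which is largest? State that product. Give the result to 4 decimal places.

0.9646

(1) 0.7964 × 1.191 × 1.017 = 0.96464
(2) 0.3433 × 1.377 × 1.845 = 0.87218
(3) 0.3456 × 6.008 × 0.3778 = 0.78445
Highest is cycle (1) at 0.9646 (≤1, no arbitrage).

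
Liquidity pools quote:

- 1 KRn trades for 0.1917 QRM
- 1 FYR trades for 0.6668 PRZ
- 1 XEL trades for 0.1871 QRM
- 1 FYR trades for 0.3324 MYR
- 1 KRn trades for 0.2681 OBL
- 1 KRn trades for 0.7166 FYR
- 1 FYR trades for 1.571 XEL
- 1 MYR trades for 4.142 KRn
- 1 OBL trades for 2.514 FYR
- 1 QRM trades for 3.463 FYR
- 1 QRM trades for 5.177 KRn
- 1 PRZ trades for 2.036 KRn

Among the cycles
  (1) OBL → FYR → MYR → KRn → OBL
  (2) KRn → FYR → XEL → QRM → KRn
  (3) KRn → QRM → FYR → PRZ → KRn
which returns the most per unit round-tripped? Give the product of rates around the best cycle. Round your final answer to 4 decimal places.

1.0904

(1) 2.514 × 0.3324 × 4.142 × 0.2681 = 0.92797
(2) 0.7166 × 1.571 × 0.1871 × 5.177 = 1.09045
(3) 0.1917 × 3.463 × 0.6668 × 2.036 = 0.90126
Highest is cycle (2) at 1.0904 (>1, arbitrage).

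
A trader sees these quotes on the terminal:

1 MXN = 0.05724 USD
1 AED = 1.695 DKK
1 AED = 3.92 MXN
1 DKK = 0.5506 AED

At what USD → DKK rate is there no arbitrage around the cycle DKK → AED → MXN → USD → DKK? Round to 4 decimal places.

8.0943

Known legs of the cycle: 0.5506 × 3.92 × 0.05724 = 0.12354406848
For no arbitrage the full-cycle product must be 1, so the missing rate is 1 / 0.12354406848 ≈ 8.094278.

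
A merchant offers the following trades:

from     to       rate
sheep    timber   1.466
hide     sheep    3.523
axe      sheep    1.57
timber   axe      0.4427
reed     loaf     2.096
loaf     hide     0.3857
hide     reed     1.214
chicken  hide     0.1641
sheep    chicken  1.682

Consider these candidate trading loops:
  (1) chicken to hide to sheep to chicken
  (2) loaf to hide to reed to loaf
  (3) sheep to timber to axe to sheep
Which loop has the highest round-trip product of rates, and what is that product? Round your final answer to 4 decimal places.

(1) 0.1641 × 3.523 × 1.682 = 0.97241
(2) 0.3857 × 1.214 × 2.096 = 0.98143
(3) 1.466 × 0.4427 × 1.57 = 1.01893
Highest is cycle (3) at 1.0189 (>1, arbitrage).

1.0189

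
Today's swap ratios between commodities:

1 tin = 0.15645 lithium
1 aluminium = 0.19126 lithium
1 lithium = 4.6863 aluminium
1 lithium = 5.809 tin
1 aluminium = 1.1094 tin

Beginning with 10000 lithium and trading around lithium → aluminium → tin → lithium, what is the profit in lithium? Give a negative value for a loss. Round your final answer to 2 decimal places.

10000 lithium × 4.6863 = 46863 aluminium
46863 aluminium × 1.1094 = 51989.8122 tin
51989.8122 tin × 0.15645 = 8133.80611869 lithium
Net change: 8133.80611869 − 10000 = -1866.19388131 lithium

-1866.19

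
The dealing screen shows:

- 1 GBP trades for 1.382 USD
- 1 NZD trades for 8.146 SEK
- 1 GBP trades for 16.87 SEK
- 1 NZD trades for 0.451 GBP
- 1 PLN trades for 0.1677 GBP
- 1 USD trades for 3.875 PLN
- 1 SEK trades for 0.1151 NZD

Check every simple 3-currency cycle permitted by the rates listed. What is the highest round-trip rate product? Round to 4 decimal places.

0.8981

PLN→GBP→USD→PLN: 0.1677 × 1.382 × 3.875 = 0.89808
SEK→NZD→GBP→SEK: 0.1151 × 0.451 × 16.87 = 0.87572
Maximum is PLN→GBP→USD→PLN at 0.8981; no arbitrage — every cycle loses value.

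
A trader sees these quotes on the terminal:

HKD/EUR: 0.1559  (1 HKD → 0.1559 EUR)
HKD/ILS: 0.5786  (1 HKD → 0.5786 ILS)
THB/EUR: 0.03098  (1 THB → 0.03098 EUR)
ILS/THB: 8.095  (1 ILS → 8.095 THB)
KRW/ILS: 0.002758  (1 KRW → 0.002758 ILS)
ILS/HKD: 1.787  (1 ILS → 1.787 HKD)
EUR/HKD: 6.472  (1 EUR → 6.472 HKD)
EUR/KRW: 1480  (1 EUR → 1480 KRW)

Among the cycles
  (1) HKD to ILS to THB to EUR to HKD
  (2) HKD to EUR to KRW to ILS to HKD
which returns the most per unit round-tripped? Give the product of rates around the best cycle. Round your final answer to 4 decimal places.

1.1372

(1) 0.5786 × 8.095 × 0.03098 × 6.472 = 0.93911
(2) 0.1559 × 1480 × 0.002758 × 1.787 = 1.13717
Highest is cycle (2) at 1.1372 (>1, arbitrage).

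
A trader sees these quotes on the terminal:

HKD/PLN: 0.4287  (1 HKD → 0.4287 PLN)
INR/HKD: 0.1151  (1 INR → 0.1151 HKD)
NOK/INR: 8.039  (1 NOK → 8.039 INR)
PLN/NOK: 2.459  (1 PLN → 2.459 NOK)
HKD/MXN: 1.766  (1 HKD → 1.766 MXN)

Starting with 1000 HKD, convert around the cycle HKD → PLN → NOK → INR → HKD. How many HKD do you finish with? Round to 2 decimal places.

975.41

1000 HKD × 0.4287 = 428.7 PLN
428.7 PLN × 2.459 = 1054.1733 NOK
1054.1733 NOK × 8.039 = 8474.4991587 INR
8474.4991587 INR × 0.1151 = 975.41485316637 HKD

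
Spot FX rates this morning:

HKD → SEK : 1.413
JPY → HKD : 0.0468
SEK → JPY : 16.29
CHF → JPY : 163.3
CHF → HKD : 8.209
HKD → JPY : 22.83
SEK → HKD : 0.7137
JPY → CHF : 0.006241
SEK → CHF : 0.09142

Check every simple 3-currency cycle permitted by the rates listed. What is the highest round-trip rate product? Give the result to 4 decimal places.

JPY→CHF→HKD→JPY: 0.006241 × 8.209 × 22.83 = 1.16963
JPY→HKD→SEK→JPY: 0.0468 × 1.413 × 16.29 = 1.07723
SEK→CHF→HKD→SEK: 0.09142 × 8.209 × 1.413 = 1.06041
Maximum is JPY→CHF→HKD→JPY at 1.1696; arbitrage exists.

1.1696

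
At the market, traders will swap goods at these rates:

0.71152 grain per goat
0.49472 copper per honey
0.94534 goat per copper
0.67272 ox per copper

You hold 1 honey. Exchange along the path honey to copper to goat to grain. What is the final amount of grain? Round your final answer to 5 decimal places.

0.33276

1 honey × 0.49472 = 0.49472 copper
0.49472 copper × 0.94534 = 0.4676786048 goat
0.4676786048 goat × 0.71152 = 0.332762680887296 grain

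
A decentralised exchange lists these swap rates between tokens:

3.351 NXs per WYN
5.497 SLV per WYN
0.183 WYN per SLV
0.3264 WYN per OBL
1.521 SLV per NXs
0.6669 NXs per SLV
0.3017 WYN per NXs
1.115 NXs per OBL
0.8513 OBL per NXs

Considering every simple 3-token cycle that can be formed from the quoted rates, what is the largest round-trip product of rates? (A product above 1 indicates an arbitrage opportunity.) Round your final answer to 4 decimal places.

SLV→NXs→WYN→SLV: 0.6669 × 0.3017 × 5.497 = 1.10602
SLV→WYN→NXs→SLV: 0.183 × 3.351 × 1.521 = 0.93273
WYN→NXs→OBL→WYN: 3.351 × 0.8513 × 0.3264 = 0.93112
Maximum is SLV→NXs→WYN→SLV at 1.1060; arbitrage exists.

1.1060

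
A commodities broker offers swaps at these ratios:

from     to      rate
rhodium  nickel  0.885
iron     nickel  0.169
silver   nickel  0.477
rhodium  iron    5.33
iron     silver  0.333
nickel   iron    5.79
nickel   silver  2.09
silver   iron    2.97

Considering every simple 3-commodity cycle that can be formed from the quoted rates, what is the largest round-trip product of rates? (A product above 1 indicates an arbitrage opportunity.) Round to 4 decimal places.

1.0490

nickel→silver→iron→nickel: 2.09 × 2.97 × 0.169 = 1.04903
nickel→iron→silver→nickel: 5.79 × 0.333 × 0.477 = 0.91969
Maximum is nickel→silver→iron→nickel at 1.0490; arbitrage exists.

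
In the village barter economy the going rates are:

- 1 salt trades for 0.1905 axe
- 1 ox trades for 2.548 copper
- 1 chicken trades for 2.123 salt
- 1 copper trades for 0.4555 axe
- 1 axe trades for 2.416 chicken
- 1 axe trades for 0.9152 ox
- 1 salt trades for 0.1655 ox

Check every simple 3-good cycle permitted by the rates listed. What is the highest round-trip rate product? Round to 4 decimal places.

1.0622

ox→copper→axe→ox: 2.548 × 0.4555 × 0.9152 = 1.06219
axe→chicken→salt→axe: 2.416 × 2.123 × 0.1905 = 0.97711
Maximum is ox→copper→axe→ox at 1.0622; arbitrage exists.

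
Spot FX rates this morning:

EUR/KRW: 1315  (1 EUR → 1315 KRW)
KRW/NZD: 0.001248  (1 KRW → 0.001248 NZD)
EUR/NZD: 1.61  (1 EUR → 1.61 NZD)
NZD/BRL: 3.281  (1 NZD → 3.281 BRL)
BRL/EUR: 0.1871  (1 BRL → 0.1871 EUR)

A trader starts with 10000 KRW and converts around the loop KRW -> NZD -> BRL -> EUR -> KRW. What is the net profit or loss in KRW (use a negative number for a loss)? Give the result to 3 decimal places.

74.427

10000 KRW × 0.001248 = 12.48 NZD
12.48 NZD × 3.281 = 40.94688 BRL
40.94688 BRL × 0.1871 = 7.661161248 EUR
7.661161248 EUR × 1315 = 10074.42704112 KRW
Net change: 10074.42704112 − 10000 = 74.42704112 KRW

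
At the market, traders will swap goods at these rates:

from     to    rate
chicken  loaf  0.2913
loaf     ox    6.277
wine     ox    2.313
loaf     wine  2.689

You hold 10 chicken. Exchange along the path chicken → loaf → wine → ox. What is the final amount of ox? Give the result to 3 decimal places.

10 chicken × 0.2913 = 2.913 loaf
2.913 loaf × 2.689 = 7.833057 wine
7.833057 wine × 2.313 = 18.117860841 ox

18.118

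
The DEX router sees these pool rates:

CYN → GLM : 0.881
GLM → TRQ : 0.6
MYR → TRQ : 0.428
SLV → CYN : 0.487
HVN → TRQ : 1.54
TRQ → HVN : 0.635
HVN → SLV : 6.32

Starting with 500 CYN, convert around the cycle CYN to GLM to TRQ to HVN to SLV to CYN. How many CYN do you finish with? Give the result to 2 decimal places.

500 CYN × 0.881 = 440.5 GLM
440.5 GLM × 0.6 = 264.3 TRQ
264.3 TRQ × 0.635 = 167.8305 HVN
167.8305 HVN × 6.32 = 1060.68876 SLV
1060.68876 SLV × 0.487 = 516.55542612 CYN

516.56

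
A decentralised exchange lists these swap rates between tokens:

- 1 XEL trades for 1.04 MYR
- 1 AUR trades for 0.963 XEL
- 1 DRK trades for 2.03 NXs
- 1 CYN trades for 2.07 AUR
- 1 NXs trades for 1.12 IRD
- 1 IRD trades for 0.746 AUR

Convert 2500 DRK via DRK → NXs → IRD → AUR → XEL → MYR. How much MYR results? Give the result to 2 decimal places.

2500 DRK × 2.03 = 5075 NXs
5075 NXs × 1.12 = 5684 IRD
5684 IRD × 0.746 = 4240.264 AUR
4240.264 AUR × 0.963 = 4083.374232 XEL
4083.374232 XEL × 1.04 = 4246.70920128 MYR

4246.71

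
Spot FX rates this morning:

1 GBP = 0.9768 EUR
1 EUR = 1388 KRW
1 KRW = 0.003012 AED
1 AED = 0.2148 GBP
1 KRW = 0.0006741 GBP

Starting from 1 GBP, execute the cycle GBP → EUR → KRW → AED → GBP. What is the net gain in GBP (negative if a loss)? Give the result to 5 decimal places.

-0.12283

1 GBP × 0.9768 = 0.9768 EUR
0.9768 EUR × 1388 = 1355.7984 KRW
1355.7984 KRW × 0.003012 = 4.0836647808 AED
4.0836647808 AED × 0.2148 = 0.87717119491584 GBP
Net change: 0.87717119491584 − 1 = -0.12282880508416 GBP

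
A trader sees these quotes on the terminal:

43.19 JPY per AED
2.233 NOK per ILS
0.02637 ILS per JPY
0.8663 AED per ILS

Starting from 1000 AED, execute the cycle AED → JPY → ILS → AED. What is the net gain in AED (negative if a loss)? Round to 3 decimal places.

1000 AED × 43.19 = 43190 JPY
43190 JPY × 0.02637 = 1138.9203 ILS
1138.9203 ILS × 0.8663 = 986.64665589 AED
Net change: 986.64665589 − 1000 = -13.35334411 AED

-13.353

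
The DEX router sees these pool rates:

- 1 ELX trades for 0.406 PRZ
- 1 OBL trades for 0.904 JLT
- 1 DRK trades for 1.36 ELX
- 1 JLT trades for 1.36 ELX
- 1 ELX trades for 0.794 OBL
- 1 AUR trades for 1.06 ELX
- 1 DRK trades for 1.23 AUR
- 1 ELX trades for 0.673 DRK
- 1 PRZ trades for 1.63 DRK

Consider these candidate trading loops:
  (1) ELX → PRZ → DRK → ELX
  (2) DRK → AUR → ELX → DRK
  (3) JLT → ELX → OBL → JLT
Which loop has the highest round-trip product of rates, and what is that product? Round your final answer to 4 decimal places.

0.9762

(1) 0.406 × 1.63 × 1.36 = 0.90002
(2) 1.23 × 1.06 × 0.673 = 0.87746
(3) 1.36 × 0.794 × 0.904 = 0.97618
Highest is cycle (3) at 0.9762 (≤1, no arbitrage).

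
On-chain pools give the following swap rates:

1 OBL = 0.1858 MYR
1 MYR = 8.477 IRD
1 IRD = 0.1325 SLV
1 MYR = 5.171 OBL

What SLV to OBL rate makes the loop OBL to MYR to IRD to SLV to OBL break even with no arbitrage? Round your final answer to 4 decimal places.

Known legs of the cycle: 0.1858 × 8.477 × 0.1325 = 0.2086910245
For no arbitrage the full-cycle product must be 1, so the missing rate is 1 / 0.2086910245 ≈ 4.791773.

4.7918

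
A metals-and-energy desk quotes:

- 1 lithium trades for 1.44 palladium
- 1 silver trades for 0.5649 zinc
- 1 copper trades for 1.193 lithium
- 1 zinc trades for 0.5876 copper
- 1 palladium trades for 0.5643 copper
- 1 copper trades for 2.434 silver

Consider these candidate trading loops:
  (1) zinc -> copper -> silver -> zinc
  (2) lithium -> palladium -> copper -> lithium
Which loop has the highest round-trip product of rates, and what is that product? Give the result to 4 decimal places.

0.9694

(1) 0.5876 × 2.434 × 0.5649 = 0.80793
(2) 1.44 × 0.5643 × 1.193 = 0.96942
Highest is cycle (2) at 0.9694 (≤1, no arbitrage).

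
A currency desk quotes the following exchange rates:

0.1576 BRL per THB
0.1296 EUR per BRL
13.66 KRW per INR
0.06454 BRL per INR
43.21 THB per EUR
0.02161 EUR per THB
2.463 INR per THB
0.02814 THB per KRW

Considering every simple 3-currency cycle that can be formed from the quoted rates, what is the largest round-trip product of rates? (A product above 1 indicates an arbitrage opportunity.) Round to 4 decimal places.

KRW→THB→INR→KRW: 0.02814 × 2.463 × 13.66 = 0.94676
EUR→THB→BRL→EUR: 43.21 × 0.1576 × 0.1296 = 0.88256
Maximum is KRW→THB→INR→KRW at 0.9468; no arbitrage — every cycle loses value.

0.9468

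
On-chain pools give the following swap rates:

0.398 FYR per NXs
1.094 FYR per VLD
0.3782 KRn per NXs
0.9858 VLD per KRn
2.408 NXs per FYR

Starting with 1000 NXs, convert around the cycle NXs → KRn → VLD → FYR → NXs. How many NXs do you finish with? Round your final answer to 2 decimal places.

1000 NXs × 0.3782 = 378.2 KRn
378.2 KRn × 0.9858 = 372.82956 VLD
372.82956 VLD × 1.094 = 407.87553864 FYR
407.87553864 FYR × 2.408 = 982.16429704512 NXs

982.16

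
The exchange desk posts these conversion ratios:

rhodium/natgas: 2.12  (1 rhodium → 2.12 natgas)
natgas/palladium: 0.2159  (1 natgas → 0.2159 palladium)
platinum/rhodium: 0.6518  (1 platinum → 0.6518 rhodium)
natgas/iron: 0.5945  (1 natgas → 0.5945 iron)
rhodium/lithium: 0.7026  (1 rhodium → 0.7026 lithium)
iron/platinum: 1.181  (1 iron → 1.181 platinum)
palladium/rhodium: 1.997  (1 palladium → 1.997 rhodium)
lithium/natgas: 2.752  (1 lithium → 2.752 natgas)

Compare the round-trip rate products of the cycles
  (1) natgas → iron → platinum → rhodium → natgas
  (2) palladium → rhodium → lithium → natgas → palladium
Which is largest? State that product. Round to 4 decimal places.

0.9702

(1) 0.5945 × 1.181 × 0.6518 × 2.12 = 0.97018
(2) 1.997 × 0.7026 × 2.752 × 0.2159 = 0.83366
Highest is cycle (1) at 0.9702 (≤1, no arbitrage).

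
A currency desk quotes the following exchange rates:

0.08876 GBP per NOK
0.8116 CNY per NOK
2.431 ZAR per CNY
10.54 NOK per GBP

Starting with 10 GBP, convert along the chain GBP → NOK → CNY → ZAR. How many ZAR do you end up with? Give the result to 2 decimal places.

10 GBP × 10.54 = 105.4 NOK
105.4 NOK × 0.8116 = 85.54264 CNY
85.54264 CNY × 2.431 = 207.95415784 ZAR

207.95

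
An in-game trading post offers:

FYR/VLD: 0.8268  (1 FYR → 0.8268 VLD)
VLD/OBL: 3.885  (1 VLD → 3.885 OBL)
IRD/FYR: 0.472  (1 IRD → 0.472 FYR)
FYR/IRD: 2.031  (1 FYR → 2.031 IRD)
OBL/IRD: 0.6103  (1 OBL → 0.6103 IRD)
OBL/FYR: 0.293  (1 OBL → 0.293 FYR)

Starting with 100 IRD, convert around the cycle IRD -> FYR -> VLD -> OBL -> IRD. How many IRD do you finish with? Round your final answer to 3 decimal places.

92.529

100 IRD × 0.472 = 47.2 FYR
47.2 FYR × 0.8268 = 39.02496 VLD
39.02496 VLD × 3.885 = 151.6119696 OBL
151.6119696 OBL × 0.6103 = 92.52878504688 IRD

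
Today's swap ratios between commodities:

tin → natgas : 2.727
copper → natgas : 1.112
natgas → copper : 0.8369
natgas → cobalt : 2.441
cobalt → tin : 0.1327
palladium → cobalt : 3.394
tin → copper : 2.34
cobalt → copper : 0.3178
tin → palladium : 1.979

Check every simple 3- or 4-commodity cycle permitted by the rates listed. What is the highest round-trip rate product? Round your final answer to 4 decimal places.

cobalt→tin→palladium→cobalt: 0.1327 × 1.979 × 3.394 = 0.89131
cobalt→tin→natgas→cobalt: 0.1327 × 2.727 × 2.441 = 0.88333
cobalt→copper→natgas→cobalt: 0.3178 × 1.112 × 2.441 = 0.86263
cobalt→tin→copper→natgas→cobalt: 0.1327 × 2.34 × 1.112 × 2.441 = 0.84287
Maximum is cobalt→tin→palladium→cobalt at 0.8913; no arbitrage — every cycle loses value.

0.8913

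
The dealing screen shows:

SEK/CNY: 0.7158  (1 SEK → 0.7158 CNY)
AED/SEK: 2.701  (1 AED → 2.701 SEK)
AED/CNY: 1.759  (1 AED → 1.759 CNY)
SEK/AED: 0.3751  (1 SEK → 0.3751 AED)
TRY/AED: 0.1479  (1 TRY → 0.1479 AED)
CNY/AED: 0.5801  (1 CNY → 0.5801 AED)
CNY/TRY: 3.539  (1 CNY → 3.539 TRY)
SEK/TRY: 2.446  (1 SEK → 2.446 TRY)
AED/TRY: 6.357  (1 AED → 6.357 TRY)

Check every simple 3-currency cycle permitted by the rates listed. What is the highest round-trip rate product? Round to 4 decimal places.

SEK→CNY→AED→SEK: 0.7158 × 0.5801 × 2.701 = 1.12155
SEK→TRY→AED→SEK: 2.446 × 0.1479 × 2.701 = 0.97712
AED→CNY→TRY→AED: 1.759 × 3.539 × 0.1479 = 0.92069
Maximum is SEK→CNY→AED→SEK at 1.1216; arbitrage exists.

1.1216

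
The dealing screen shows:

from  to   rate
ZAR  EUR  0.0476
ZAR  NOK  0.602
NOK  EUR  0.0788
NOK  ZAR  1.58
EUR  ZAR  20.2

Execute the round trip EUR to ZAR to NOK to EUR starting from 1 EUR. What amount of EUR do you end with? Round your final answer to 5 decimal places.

0.95824

1 EUR × 20.2 = 20.2 ZAR
20.2 ZAR × 0.602 = 12.1604 NOK
12.1604 NOK × 0.0788 = 0.95823952 EUR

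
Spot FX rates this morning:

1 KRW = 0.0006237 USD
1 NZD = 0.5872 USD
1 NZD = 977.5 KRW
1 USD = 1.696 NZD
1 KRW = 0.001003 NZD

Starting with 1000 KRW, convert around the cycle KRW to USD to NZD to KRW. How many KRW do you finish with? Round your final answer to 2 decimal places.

1033.99

1000 KRW × 0.0006237 = 0.6237 USD
0.6237 USD × 1.696 = 1.0577952 NZD
1.0577952 NZD × 977.5 = 1033.994808 KRW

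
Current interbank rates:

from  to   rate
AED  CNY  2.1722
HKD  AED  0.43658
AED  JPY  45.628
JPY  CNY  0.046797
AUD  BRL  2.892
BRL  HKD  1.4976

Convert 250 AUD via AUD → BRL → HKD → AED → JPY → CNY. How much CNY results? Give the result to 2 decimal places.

250 AUD × 2.892 = 723 BRL
723 BRL × 1.4976 = 1082.7648 HKD
1082.7648 HKD × 0.43658 = 472.713456384 AED
472.713456384 AED × 45.628 = 21568.969587889152 JPY
21568.969587889152 JPY × 0.046797 = 1009.363069804448646144 CNY

1009.36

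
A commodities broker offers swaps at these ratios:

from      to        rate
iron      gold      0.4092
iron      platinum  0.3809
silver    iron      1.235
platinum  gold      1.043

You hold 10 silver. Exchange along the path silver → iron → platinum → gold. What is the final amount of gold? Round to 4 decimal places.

10 silver × 1.235 = 12.35 iron
12.35 iron × 0.3809 = 4.704115 platinum
4.704115 platinum × 1.043 = 4.906391945 gold

4.9064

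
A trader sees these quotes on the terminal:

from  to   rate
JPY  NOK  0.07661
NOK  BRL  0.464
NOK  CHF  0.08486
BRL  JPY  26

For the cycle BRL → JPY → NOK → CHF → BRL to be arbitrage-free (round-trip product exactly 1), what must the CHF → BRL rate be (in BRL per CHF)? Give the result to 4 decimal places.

5.9161

Known legs of the cycle: 26 × 0.07661 × 0.08486 = 0.1690292396
For no arbitrage the full-cycle product must be 1, so the missing rate is 1 / 0.1690292396 ≈ 5.916136.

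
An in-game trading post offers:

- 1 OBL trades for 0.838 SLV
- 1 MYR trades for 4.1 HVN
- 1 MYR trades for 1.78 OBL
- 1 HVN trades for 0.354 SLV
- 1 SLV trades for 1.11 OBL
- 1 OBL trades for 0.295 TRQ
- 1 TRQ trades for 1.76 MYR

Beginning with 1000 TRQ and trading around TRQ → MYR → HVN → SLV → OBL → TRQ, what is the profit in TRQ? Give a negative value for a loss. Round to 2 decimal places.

-163.54

1000 TRQ × 1.76 = 1760 MYR
1760 MYR × 4.1 = 7216 HVN
7216 HVN × 0.354 = 2554.464 SLV
2554.464 SLV × 1.11 = 2835.45504 OBL
2835.45504 OBL × 0.295 = 836.4592368 TRQ
Net change: 836.4592368 − 1000 = -163.5407632 TRQ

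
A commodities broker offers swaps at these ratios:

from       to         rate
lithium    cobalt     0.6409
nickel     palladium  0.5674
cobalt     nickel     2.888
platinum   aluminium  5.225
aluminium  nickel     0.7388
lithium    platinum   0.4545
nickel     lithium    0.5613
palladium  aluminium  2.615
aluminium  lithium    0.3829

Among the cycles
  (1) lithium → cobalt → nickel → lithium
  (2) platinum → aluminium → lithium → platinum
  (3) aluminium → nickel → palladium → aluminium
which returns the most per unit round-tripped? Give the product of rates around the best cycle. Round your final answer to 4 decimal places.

(1) 0.6409 × 2.888 × 0.5613 = 1.03892
(2) 5.225 × 0.3829 × 0.4545 = 0.90930
(3) 0.7388 × 0.5674 × 2.615 = 1.09620
Highest is cycle (3) at 1.0962 (>1, arbitrage).

1.0962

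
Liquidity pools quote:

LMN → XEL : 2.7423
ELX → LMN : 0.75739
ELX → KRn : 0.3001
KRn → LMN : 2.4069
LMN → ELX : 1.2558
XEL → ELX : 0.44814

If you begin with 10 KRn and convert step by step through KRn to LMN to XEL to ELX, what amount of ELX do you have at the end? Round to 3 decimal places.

29.579

10 KRn × 2.4069 = 24.069 LMN
24.069 LMN × 2.7423 = 66.0044187 XEL
66.0044187 XEL × 0.44814 = 29.579220196218 ELX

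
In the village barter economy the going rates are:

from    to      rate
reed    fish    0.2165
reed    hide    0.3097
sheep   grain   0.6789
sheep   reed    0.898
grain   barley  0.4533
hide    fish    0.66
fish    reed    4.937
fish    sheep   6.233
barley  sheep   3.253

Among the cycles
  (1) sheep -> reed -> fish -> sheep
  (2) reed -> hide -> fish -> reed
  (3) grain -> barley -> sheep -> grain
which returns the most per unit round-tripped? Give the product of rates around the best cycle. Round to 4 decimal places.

(1) 0.898 × 0.2165 × 6.233 = 1.21180
(2) 0.3097 × 0.66 × 4.937 = 1.00913
(3) 0.4533 × 3.253 × 0.6789 = 1.00110
Highest is cycle (1) at 1.2118 (>1, arbitrage).

1.2118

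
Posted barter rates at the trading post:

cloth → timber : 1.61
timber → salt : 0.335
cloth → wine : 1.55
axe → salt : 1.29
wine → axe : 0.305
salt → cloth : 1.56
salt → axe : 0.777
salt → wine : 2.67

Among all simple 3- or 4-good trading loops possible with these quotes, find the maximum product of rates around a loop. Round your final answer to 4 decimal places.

1.0505

axe→salt→wine→axe: 1.29 × 2.67 × 0.305 = 1.05051
axe→salt→cloth→wine→axe: 1.29 × 1.56 × 1.55 × 0.305 = 0.95136
salt→cloth→timber→salt: 1.56 × 1.61 × 0.335 = 0.84139
Maximum is axe→salt→wine→axe at 1.0505; arbitrage exists.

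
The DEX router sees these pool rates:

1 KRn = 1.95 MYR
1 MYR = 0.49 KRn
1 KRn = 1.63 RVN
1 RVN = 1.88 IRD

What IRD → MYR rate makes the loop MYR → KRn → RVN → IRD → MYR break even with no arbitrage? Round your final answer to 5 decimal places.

0.66598

Known legs of the cycle: 0.49 × 1.63 × 1.88 = 1.501556
For no arbitrage the full-cycle product must be 1, so the missing rate is 1 / 1.501556 ≈ 0.6659758.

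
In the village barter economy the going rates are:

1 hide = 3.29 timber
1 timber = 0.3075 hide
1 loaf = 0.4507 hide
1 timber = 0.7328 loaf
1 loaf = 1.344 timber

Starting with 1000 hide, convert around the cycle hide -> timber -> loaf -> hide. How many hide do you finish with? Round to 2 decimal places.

1000 hide × 3.29 = 3290 timber
3290 timber × 0.7328 = 2410.912 loaf
2410.912 loaf × 0.4507 = 1086.5980384 hide

1086.60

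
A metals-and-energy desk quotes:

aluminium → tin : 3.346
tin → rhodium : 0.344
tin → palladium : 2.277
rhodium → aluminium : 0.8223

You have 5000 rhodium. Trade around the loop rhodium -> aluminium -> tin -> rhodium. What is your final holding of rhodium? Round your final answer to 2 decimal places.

4732.44

5000 rhodium × 0.8223 = 4111.5 aluminium
4111.5 aluminium × 3.346 = 13757.079 tin
13757.079 tin × 0.344 = 4732.435176 rhodium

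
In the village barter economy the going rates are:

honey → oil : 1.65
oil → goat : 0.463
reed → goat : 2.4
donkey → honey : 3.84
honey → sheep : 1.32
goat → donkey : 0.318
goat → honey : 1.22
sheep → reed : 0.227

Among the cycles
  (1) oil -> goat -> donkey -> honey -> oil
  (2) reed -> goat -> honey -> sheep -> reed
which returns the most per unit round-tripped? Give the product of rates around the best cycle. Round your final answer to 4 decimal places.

0.9329

(1) 0.463 × 0.318 × 3.84 × 1.65 = 0.93287
(2) 2.4 × 1.22 × 1.32 × 0.227 = 0.87735
Highest is cycle (1) at 0.9329 (≤1, no arbitrage).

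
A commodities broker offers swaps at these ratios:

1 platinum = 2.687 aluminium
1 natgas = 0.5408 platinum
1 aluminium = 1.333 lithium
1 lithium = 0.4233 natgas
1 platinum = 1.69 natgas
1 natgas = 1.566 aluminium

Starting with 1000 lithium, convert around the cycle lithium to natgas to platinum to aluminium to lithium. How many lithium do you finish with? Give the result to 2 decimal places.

819.94

1000 lithium × 0.4233 = 423.3 natgas
423.3 natgas × 0.5408 = 228.92064 platinum
228.92064 platinum × 2.687 = 615.10975968 aluminium
615.10975968 aluminium × 1.333 = 819.94130965344 lithium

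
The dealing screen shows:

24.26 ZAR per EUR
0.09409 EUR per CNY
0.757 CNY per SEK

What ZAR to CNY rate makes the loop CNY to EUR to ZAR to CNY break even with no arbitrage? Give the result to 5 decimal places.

0.43809

Known legs of the cycle: 0.09409 × 24.26 = 2.2826234
For no arbitrage the full-cycle product must be 1, so the missing rate is 1 / 2.2826234 ≈ 0.4380924.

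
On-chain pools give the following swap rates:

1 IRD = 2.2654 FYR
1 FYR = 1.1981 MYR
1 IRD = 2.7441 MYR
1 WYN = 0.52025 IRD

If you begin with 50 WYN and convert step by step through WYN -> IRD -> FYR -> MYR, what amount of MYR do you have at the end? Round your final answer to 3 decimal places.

70.602

50 WYN × 0.52025 = 26.0125 IRD
26.0125 IRD × 2.2654 = 58.9287175 FYR
58.9287175 FYR × 1.1981 = 70.60249643675 MYR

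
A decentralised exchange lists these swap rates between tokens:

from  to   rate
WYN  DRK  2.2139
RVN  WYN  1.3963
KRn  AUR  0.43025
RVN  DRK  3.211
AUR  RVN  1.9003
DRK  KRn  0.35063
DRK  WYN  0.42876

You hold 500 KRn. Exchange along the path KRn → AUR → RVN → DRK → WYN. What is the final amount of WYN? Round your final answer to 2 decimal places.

562.82

500 KRn × 0.43025 = 215.125 AUR
215.125 AUR × 1.9003 = 408.8020375 RVN
408.8020375 RVN × 3.211 = 1312.6633424125 DRK
1312.6633424125 DRK × 0.42876 = 562.8175346927835 WYN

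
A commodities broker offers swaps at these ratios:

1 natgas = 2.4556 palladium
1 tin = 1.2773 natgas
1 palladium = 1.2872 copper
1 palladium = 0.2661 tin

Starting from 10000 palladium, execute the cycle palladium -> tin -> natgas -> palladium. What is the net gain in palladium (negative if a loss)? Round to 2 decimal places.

10000 palladium × 0.2661 = 2661 tin
2661 tin × 1.2773 = 3398.8953 natgas
3398.8953 natgas × 2.4556 = 8346.32729868 palladium
Net change: 8346.32729868 − 10000 = -1653.67270132 palladium

-1653.67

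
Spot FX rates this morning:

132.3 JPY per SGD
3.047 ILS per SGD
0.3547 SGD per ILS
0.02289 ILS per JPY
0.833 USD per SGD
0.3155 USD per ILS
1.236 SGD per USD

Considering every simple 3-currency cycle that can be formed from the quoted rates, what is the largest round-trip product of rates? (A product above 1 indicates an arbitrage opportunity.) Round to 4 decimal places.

1.1882

USD→SGD→ILS→USD: 1.236 × 3.047 × 0.3155 = 1.18820
SGD→JPY→ILS→SGD: 132.3 × 0.02289 × 0.3547 = 1.07415
Maximum is USD→SGD→ILS→USD at 1.1882; arbitrage exists.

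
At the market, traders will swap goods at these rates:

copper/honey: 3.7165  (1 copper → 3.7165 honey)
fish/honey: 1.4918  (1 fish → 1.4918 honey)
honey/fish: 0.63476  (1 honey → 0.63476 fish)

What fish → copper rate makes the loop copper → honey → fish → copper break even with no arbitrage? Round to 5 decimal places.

0.42389

Known legs of the cycle: 3.7165 × 0.63476 = 2.35908554
For no arbitrage the full-cycle product must be 1, so the missing rate is 1 / 2.35908554 ≈ 0.4238931.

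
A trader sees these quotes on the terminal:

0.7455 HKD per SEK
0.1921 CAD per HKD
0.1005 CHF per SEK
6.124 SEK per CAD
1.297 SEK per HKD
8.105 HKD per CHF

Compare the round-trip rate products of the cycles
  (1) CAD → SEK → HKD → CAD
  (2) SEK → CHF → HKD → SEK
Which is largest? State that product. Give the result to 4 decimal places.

(1) 6.124 × 0.7455 × 0.1921 = 0.87702
(2) 0.1005 × 8.105 × 1.297 = 1.05647
Highest is cycle (2) at 1.0565 (>1, arbitrage).

1.0565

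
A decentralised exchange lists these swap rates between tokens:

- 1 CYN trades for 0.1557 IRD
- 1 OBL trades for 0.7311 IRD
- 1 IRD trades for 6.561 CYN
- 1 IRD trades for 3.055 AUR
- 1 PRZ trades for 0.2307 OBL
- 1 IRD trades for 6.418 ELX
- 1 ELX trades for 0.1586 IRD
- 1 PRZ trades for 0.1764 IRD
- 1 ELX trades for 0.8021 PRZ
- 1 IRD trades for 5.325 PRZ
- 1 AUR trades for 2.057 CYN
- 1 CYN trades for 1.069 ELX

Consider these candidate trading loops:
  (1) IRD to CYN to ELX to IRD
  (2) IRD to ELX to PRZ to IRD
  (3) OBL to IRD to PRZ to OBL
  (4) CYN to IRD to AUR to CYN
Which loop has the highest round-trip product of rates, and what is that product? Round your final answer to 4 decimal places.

(1) 6.561 × 1.069 × 0.1586 = 1.11237
(2) 6.418 × 0.8021 × 0.1764 = 0.90809
(3) 0.7311 × 5.325 × 0.2307 = 0.89814
(4) 0.1557 × 3.055 × 2.057 = 0.97844
Highest is cycle (1) at 1.1124 (>1, arbitrage).

1.1124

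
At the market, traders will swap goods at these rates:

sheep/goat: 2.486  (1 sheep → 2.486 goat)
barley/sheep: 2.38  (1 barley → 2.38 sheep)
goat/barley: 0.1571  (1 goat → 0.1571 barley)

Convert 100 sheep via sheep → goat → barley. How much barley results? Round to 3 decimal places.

100 sheep × 2.486 = 248.6 goat
248.6 goat × 0.1571 = 39.05506 barley

39.055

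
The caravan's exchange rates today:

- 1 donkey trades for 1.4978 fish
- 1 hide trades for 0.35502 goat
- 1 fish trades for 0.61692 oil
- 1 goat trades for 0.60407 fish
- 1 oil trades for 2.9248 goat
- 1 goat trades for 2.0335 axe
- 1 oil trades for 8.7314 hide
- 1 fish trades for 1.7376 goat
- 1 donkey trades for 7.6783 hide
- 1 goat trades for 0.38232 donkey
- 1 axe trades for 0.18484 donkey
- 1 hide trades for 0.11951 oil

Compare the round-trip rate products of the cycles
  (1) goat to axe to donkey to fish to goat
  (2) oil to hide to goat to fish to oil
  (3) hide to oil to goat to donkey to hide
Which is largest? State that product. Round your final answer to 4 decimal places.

(1) 2.0335 × 0.18484 × 1.4978 × 1.7376 = 0.97824
(2) 8.7314 × 0.35502 × 0.60407 × 0.61692 = 1.15519
(3) 0.11951 × 2.9248 × 0.38232 × 7.6783 = 1.02611
Highest is cycle (2) at 1.1552 (>1, arbitrage).

1.1552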